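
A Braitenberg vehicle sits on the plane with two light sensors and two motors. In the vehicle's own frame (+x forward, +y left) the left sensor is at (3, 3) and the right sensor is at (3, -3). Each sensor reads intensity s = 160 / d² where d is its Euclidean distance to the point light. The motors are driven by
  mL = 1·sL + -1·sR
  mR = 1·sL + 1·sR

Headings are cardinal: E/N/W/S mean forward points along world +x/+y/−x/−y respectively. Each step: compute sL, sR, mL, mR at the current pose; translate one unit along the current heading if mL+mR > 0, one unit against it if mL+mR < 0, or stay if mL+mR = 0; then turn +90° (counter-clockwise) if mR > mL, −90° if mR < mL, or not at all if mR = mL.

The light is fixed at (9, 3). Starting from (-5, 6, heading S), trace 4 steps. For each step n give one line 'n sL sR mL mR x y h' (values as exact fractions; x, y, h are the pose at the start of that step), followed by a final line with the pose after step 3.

0 160/121 160/289 26880/34969 65600/34969 -5 6 S
1 80/73 80/61 -960/4453 10720/4453 -5 5 E
2 160/281 32/25 -4992/7025 12992/7025 -4 5 N
3 5/8 40/73 45/584 685/584 -4 6 W
final -5 6 S

n=0: pose=(-5,6,S); sL=160/121, sR=160/289; mL=26880/34969, mR=65600/34969; mL+mR=320/121 → advance +1; mR−mL=320/289 → turn +1·90°
n=1: pose=(-5,5,E); sL=80/73, sR=80/61; mL=-960/4453, mR=10720/4453; mL+mR=160/73 → advance +1; mR−mL=160/61 → turn +1·90°
n=2: pose=(-4,5,N); sL=160/281, sR=32/25; mL=-4992/7025, mR=12992/7025; mL+mR=320/281 → advance +1; mR−mL=64/25 → turn +1·90°
n=3: pose=(-4,6,W); sL=5/8, sR=40/73; mL=45/584, mR=685/584; mL+mR=5/4 → advance +1; mR−mL=80/73 → turn +1·90°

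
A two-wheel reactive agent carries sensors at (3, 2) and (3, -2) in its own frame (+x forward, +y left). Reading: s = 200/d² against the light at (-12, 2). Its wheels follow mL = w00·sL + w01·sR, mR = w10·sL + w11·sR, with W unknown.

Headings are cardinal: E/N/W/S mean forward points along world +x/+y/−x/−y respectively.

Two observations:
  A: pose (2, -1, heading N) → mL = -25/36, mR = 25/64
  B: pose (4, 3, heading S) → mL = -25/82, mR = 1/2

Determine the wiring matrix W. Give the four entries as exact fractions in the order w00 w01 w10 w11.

obs A: pose=(2,-1,N) → sL=25/18, sR=25/32, mL=-25/36, mR=25/64
obs B: pose=(4,3,S) → sL=25/41, sR=1, mL=-25/82, mR=1/2
sensor matrix S = [[25/18, 25/32], [25/41, 1]]; det S = 10775/11808
solve [mL_A; mL_B] = S·[w00; w01] and [mR_A; mR_B] = S·[w10; w11]:
  w00 = -1/2, w01 = 0, w10 = 0, w11 = 1/2

-1/2 0 0 1/2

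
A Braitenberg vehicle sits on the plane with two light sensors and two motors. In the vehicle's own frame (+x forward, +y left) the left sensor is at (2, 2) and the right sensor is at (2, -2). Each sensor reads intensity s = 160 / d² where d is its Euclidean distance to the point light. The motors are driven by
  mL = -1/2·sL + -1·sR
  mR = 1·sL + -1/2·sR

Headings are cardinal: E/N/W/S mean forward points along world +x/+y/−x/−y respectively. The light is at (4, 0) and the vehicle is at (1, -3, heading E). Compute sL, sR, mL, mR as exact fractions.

80 80/13 -600/13 1000/13

left sensor world pos  = (3, -1); dL² = 2
right sensor world pos = (3, -5); dR² = 26
sL = 160/2 = 80
sR = 160/26 = 80/13
mL = -1/2·sL + -1·sR = -600/13
mR = 1·sL + -1/2·sR = 1000/13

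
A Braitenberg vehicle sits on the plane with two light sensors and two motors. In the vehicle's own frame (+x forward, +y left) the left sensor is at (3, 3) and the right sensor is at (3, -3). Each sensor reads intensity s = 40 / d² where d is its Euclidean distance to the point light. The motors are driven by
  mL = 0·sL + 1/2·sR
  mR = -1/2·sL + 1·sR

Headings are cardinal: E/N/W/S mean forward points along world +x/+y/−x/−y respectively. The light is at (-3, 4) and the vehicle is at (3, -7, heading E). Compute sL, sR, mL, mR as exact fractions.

8/29 40/277 20/277 52/8033

left sensor world pos  = (6, -4); dL² = 145
right sensor world pos = (6, -10); dR² = 277
sL = 40/145 = 8/29
sR = 40/277 = 40/277
mL = 0·sL + 1/2·sR = 20/277
mR = -1/2·sL + 1·sR = 52/8033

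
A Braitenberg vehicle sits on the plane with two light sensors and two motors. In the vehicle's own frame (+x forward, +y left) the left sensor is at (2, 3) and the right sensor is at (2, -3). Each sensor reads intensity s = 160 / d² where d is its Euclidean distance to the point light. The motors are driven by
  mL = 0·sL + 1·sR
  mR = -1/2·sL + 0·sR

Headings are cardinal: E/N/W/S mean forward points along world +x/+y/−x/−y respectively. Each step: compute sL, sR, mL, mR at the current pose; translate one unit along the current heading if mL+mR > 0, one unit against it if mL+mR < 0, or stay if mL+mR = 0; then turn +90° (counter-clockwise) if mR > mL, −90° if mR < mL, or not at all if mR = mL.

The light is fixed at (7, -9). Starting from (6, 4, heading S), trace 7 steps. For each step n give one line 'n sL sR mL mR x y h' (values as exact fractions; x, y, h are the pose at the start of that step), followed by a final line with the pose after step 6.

n=0: pose=(6,4,S); sL=32/25, sR=160/137; mL=160/137, mR=-16/25; mL+mR=1808/3425 → advance +1; mR−mL=-6192/3425 → turn -1·90°
n=1: pose=(6,3,W); sL=16/9, sR=80/117; mL=80/117, mR=-8/9; mL+mR=-8/39 → advance -1; mR−mL=-184/117 → turn -1·90°
n=2: pose=(7,3,N); sL=32/41, sR=32/41; mL=32/41, mR=-16/41; mL+mR=16/41 → advance +1; mR−mL=-48/41 → turn -1·90°
n=3: pose=(7,4,E); sL=8/13, sR=20/13; mL=20/13, mR=-4/13; mL+mR=16/13 → advance +1; mR−mL=-24/13 → turn -1·90°
n=4: pose=(8,4,S); sL=160/137, sR=32/25; mL=32/25, mR=-80/137; mL+mR=2384/3425 → advance +1; mR−mL=-6384/3425 → turn -1·90°
n=5: pose=(8,3,W); sL=80/41, sR=80/113; mL=80/113, mR=-40/41; mL+mR=-1240/4633 → advance -1; mR−mL=-7800/4633 → turn -1·90°
n=6: pose=(9,3,N); sL=160/197, sR=160/221; mL=160/221, mR=-80/197; mL+mR=13840/43537 → advance +1; mR−mL=-49200/43537 → turn -1·90°

0 32/25 160/137 160/137 -16/25 6 4 S
1 16/9 80/117 80/117 -8/9 6 3 W
2 32/41 32/41 32/41 -16/41 7 3 N
3 8/13 20/13 20/13 -4/13 7 4 E
4 160/137 32/25 32/25 -80/137 8 4 S
5 80/41 80/113 80/113 -40/41 8 3 W
6 160/197 160/221 160/221 -80/197 9 3 N
final 9 4 E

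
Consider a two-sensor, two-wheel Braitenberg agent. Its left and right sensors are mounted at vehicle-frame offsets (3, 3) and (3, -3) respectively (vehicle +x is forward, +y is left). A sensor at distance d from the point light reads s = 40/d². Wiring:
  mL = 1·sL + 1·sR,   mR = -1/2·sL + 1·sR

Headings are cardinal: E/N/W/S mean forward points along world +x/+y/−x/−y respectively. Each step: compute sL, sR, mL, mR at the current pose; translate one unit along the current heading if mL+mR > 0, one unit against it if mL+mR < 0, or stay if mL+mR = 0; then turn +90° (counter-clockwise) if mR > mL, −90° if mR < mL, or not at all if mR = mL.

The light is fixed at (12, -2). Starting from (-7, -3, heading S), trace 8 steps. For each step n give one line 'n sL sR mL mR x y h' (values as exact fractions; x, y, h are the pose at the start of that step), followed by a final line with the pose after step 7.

n=0: pose=(-7,-3,S); sL=5/34, sR=2/25; mL=193/850, mR=11/1700; mL+mR=397/1700 → advance +1; mR−mL=-15/68 → turn -1·90°
n=1: pose=(-7,-4,W); sL=40/509, sR=8/97; mL=7952/49373, mR=2132/49373; mL+mR=10084/49373 → advance +1; mR−mL=-60/509 → turn -1·90°
n=2: pose=(-8,-4,N); sL=4/53, sR=4/29; mL=328/1537, mR=154/1537; mL+mR=482/1537 → advance +1; mR−mL=-6/53 → turn -1·90°
n=3: pose=(-8,-3,E); sL=40/293, sR=8/61; mL=4784/17873, mR=1124/17873; mL+mR=5908/17873 → advance +1; mR−mL=-60/293 → turn -1·90°
n=4: pose=(-7,-3,S); sL=5/34, sR=2/25; mL=193/850, mR=11/1700; mL+mR=397/1700 → advance +1; mR−mL=-15/68 → turn -1·90°
n=5: pose=(-7,-4,W); sL=40/509, sR=8/97; mL=7952/49373, mR=2132/49373; mL+mR=10084/49373 → advance +1; mR−mL=-60/509 → turn -1·90°
n=6: pose=(-8,-4,N); sL=4/53, sR=4/29; mL=328/1537, mR=154/1537; mL+mR=482/1537 → advance +1; mR−mL=-6/53 → turn -1·90°
n=7: pose=(-8,-3,E); sL=40/293, sR=8/61; mL=4784/17873, mR=1124/17873; mL+mR=5908/17873 → advance +1; mR−mL=-60/293 → turn -1·90°

0 5/34 2/25 193/850 11/1700 -7 -3 S
1 40/509 8/97 7952/49373 2132/49373 -7 -4 W
2 4/53 4/29 328/1537 154/1537 -8 -4 N
3 40/293 8/61 4784/17873 1124/17873 -8 -3 E
4 5/34 2/25 193/850 11/1700 -7 -3 S
5 40/509 8/97 7952/49373 2132/49373 -7 -4 W
6 4/53 4/29 328/1537 154/1537 -8 -4 N
7 40/293 8/61 4784/17873 1124/17873 -8 -3 E
final -7 -3 S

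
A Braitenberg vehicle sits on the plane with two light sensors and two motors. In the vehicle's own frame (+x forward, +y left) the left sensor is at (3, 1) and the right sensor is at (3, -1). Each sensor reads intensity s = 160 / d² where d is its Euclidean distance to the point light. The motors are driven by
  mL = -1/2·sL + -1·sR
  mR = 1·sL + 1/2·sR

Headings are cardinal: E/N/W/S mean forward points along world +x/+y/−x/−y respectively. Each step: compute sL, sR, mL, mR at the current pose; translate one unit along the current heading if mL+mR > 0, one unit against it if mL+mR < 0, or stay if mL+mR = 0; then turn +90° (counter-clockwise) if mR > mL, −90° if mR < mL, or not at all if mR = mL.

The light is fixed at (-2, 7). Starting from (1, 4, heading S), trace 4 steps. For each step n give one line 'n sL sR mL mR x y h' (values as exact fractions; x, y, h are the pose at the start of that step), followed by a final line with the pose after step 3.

n=0: pose=(1,4,S); sL=40/13, sR=4; mL=-72/13, mR=66/13; mL+mR=-6/13 → advance -1; mR−mL=138/13 → turn +1·90°
n=1: pose=(1,5,E); sL=160/37, sR=32/9; mL=-1904/333, mR=2032/333; mL+mR=128/333 → advance +1; mR−mL=1312/111 → turn +1·90°
n=2: pose=(2,5,N); sL=16, sR=80/13; mL=-184/13, mR=248/13; mL+mR=64/13 → advance +1; mR−mL=432/13 → turn +1·90°
n=3: pose=(2,6,W); sL=32, sR=160; mL=-176, mR=112; mL+mR=-64 → advance -1; mR−mL=288 → turn +1·90°

0 40/13 4 -72/13 66/13 1 4 S
1 160/37 32/9 -1904/333 2032/333 1 5 E
2 16 80/13 -184/13 248/13 2 5 N
3 32 160 -176 112 2 6 W
final 3 6 S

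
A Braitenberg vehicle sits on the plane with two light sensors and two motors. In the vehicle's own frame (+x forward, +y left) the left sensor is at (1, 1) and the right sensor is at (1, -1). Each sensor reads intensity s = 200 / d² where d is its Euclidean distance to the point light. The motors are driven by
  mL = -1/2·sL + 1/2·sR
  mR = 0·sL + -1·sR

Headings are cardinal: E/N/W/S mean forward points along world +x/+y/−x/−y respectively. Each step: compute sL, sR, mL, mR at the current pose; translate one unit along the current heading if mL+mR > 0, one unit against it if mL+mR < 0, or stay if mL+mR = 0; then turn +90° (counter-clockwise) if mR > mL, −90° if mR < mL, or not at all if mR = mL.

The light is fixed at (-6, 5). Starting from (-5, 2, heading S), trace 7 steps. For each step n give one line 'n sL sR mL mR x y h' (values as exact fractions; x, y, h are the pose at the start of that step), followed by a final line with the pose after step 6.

0 10 25/2 5/4 -25/2 -5 2 S
1 200/9 200 800/9 -200 -5 3 W
2 100 20 -40 -20 -4 3 N
3 200/17 40 240/17 -40 -4 2 W
4 25 10 -15/2 -10 -3 2 N
5 8 200/41 -64/41 -200/41 -3 1 E
6 100/17 100/13 200/221 -100/13 -4 1 S
final -4 2 W

n=0: pose=(-5,2,S); sL=10, sR=25/2; mL=5/4, mR=-25/2; mL+mR=-45/4 → advance -1; mR−mL=-55/4 → turn -1·90°
n=1: pose=(-5,3,W); sL=200/9, sR=200; mL=800/9, mR=-200; mL+mR=-1000/9 → advance -1; mR−mL=-2600/9 → turn -1·90°
n=2: pose=(-4,3,N); sL=100, sR=20; mL=-40, mR=-20; mL+mR=-60 → advance -1; mR−mL=20 → turn +1·90°
n=3: pose=(-4,2,W); sL=200/17, sR=40; mL=240/17, mR=-40; mL+mR=-440/17 → advance -1; mR−mL=-920/17 → turn -1·90°
n=4: pose=(-3,2,N); sL=25, sR=10; mL=-15/2, mR=-10; mL+mR=-35/2 → advance -1; mR−mL=-5/2 → turn -1·90°
n=5: pose=(-3,1,E); sL=8, sR=200/41; mL=-64/41, mR=-200/41; mL+mR=-264/41 → advance -1; mR−mL=-136/41 → turn -1·90°
n=6: pose=(-4,1,S); sL=100/17, sR=100/13; mL=200/221, mR=-100/13; mL+mR=-1500/221 → advance -1; mR−mL=-1900/221 → turn -1·90°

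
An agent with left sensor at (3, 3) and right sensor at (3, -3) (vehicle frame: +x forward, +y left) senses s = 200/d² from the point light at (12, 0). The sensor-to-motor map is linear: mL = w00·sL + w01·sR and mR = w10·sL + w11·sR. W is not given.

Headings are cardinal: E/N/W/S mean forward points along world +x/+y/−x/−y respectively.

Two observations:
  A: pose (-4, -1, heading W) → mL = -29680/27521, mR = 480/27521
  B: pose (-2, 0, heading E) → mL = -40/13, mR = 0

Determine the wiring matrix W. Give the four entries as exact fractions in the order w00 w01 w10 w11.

-1 -1 -1 1

obs A: pose=(-4,-1,W) → sL=200/377, sR=40/73, mL=-29680/27521, mR=480/27521
obs B: pose=(-2,0,E) → sL=20/13, sR=20/13, mL=-40/13, mR=0
sensor matrix S = [[200/377, 40/73], [20/13, 20/13]]; det S = -9600/357773
solve [mL_A; mL_B] = S·[w00; w01] and [mR_A; mR_B] = S·[w10; w11]:
  w00 = -1, w01 = -1, w10 = -1, w11 = 1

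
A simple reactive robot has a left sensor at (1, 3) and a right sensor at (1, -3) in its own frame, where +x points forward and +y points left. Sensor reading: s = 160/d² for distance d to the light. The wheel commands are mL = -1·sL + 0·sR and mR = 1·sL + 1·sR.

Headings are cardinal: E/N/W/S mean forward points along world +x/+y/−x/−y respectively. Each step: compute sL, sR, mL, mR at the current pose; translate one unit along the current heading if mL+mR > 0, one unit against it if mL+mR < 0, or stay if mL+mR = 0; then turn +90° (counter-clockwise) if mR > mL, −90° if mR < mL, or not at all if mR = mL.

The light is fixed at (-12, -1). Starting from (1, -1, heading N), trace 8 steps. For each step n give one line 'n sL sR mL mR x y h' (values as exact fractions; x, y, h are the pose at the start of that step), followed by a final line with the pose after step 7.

n=0: pose=(1,-1,N); sL=160/101, sR=160/257; mL=-160/101, mR=57280/25957; mL+mR=160/257 → advance +1; mR−mL=98400/25957 → turn +1·90°
n=1: pose=(1,0,W); sL=40/37, sR=1; mL=-40/37, mR=77/37; mL+mR=1 → advance +1; mR−mL=117/37 → turn +1·90°
n=2: pose=(0,0,S); sL=32/45, sR=160/81; mL=-32/45, mR=1088/405; mL+mR=160/81 → advance +1; mR−mL=1376/405 → turn +1·90°
n=3: pose=(0,-1,E); sL=80/89, sR=80/89; mL=-80/89, mR=160/89; mL+mR=80/89 → advance +1; mR−mL=240/89 → turn +1·90°
n=4: pose=(1,-1,N); sL=160/101, sR=160/257; mL=-160/101, mR=57280/25957; mL+mR=160/257 → advance +1; mR−mL=98400/25957 → turn +1·90°
n=5: pose=(1,0,W); sL=40/37, sR=1; mL=-40/37, mR=77/37; mL+mR=1 → advance +1; mR−mL=117/37 → turn +1·90°
n=6: pose=(0,0,S); sL=32/45, sR=160/81; mL=-32/45, mR=1088/405; mL+mR=160/81 → advance +1; mR−mL=1376/405 → turn +1·90°
n=7: pose=(0,-1,E); sL=80/89, sR=80/89; mL=-80/89, mR=160/89; mL+mR=80/89 → advance +1; mR−mL=240/89 → turn +1·90°

0 160/101 160/257 -160/101 57280/25957 1 -1 N
1 40/37 1 -40/37 77/37 1 0 W
2 32/45 160/81 -32/45 1088/405 0 0 S
3 80/89 80/89 -80/89 160/89 0 -1 E
4 160/101 160/257 -160/101 57280/25957 1 -1 N
5 40/37 1 -40/37 77/37 1 0 W
6 32/45 160/81 -32/45 1088/405 0 0 S
7 80/89 80/89 -80/89 160/89 0 -1 E
final 1 -1 N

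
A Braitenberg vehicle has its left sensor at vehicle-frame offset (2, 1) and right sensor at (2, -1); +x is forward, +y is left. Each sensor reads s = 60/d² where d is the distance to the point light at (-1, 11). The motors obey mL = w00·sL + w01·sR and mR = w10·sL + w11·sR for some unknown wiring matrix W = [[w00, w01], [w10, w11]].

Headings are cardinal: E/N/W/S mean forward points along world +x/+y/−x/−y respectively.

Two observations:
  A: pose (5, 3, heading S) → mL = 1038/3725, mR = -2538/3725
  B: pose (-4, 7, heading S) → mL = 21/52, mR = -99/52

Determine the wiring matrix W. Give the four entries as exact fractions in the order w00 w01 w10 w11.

-1/2 1 -1/2 -1

obs A: pose=(5,3,S) → sL=60/149, sR=12/25, mL=1038/3725, mR=-2538/3725
obs B: pose=(-4,7,S) → sL=3/2, sR=15/13, mL=21/52, mR=-99/52
sensor matrix S = [[60/149, 12/25], [3/2, 15/13]]; det S = -12366/48425
solve [mL_A; mL_B] = S·[w00; w01] and [mR_A; mR_B] = S·[w10; w11]:
  w00 = -1/2, w01 = 1, w10 = -1/2, w11 = -1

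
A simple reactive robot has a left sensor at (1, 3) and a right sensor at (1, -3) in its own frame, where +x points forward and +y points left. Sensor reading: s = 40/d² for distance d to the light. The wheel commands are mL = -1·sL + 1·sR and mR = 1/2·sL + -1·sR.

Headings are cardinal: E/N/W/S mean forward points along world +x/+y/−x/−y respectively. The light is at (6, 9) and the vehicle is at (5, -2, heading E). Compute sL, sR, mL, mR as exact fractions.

5/8 10/49 -165/392 85/784

left sensor world pos  = (6, 1); dL² = 64
right sensor world pos = (6, -5); dR² = 196
sL = 40/64 = 5/8
sR = 40/196 = 10/49
mL = -1·sL + 1·sR = -165/392
mR = 1/2·sL + -1·sR = 85/784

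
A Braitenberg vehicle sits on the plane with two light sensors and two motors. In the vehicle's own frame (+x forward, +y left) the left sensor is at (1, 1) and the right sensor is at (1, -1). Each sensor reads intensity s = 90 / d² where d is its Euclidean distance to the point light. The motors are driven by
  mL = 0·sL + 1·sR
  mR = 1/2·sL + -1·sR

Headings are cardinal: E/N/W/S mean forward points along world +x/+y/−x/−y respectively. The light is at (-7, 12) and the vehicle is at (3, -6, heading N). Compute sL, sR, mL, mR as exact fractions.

left sensor world pos  = (2, -5); dL² = 370
right sensor world pos = (4, -5); dR² = 410
sL = 90/370 = 9/37
sR = 90/410 = 9/41
mL = 0·sL + 1·sR = 9/41
mR = 1/2·sL + -1·sR = -297/3034

9/37 9/41 9/41 -297/3034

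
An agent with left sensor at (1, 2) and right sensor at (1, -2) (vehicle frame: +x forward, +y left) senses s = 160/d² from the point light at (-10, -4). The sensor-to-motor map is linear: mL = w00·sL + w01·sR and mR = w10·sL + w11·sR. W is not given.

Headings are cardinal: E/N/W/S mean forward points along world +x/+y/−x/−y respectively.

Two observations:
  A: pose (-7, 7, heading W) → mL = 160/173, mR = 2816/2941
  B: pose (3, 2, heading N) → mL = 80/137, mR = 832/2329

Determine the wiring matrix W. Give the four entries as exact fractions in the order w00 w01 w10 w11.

obs A: pose=(-7,7,W) → sL=32/17, sR=160/173, mL=160/173, mR=2816/2941
obs B: pose=(3,2,N) → sL=16/17, sR=80/137, mL=80/137, mR=832/2329
sensor matrix S = [[32/17, 160/173], [16/17, 80/137]]; det S = 92160/402917
solve [mL_A; mL_B] = S·[w00; w01] and [mR_A; mR_B] = S·[w10; w11]:
  w00 = 0, w01 = 1, w10 = 1, w11 = -1

0 1 1 -1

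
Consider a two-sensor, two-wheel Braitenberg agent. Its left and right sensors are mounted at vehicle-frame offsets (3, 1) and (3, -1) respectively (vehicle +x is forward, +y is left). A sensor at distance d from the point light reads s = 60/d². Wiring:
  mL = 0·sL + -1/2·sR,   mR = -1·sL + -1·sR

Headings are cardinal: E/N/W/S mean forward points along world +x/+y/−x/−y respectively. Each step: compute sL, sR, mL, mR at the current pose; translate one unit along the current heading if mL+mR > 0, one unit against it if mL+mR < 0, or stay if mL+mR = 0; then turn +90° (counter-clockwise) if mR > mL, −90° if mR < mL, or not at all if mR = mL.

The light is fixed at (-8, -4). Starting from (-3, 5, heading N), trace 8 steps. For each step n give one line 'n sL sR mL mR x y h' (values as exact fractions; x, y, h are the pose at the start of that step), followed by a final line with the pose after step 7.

n=0: pose=(-3,5,N); sL=3/8, sR=1/3; mL=-1/6, mR=-17/24; mL+mR=-7/8 → advance -1; mR−mL=-13/24 → turn -1·90°
n=1: pose=(-3,4,E); sL=12/29, sR=60/113; mL=-30/113, mR=-3096/3277; mL+mR=-3966/3277 → advance -1; mR−mL=-2226/3277 → turn -1·90°
n=2: pose=(-4,4,S); sL=6/5, sR=30/17; mL=-15/17, mR=-252/85; mL+mR=-327/85 → advance -1; mR−mL=-177/85 → turn -1·90°
n=3: pose=(-4,5,W); sL=12/13, sR=60/101; mL=-30/101, mR=-1992/1313; mL+mR=-2382/1313 → advance -1; mR−mL=-1602/1313 → turn -1·90°
n=4: pose=(-3,5,N); sL=3/8, sR=1/3; mL=-1/6, mR=-17/24; mL+mR=-7/8 → advance -1; mR−mL=-13/24 → turn -1·90°
n=5: pose=(-3,4,E); sL=12/29, sR=60/113; mL=-30/113, mR=-3096/3277; mL+mR=-3966/3277 → advance -1; mR−mL=-2226/3277 → turn -1·90°
n=6: pose=(-4,4,S); sL=6/5, sR=30/17; mL=-15/17, mR=-252/85; mL+mR=-327/85 → advance -1; mR−mL=-177/85 → turn -1·90°
n=7: pose=(-4,5,W); sL=12/13, sR=60/101; mL=-30/101, mR=-1992/1313; mL+mR=-2382/1313 → advance -1; mR−mL=-1602/1313 → turn -1·90°

0 3/8 1/3 -1/6 -17/24 -3 5 N
1 12/29 60/113 -30/113 -3096/3277 -3 4 E
2 6/5 30/17 -15/17 -252/85 -4 4 S
3 12/13 60/101 -30/101 -1992/1313 -4 5 W
4 3/8 1/3 -1/6 -17/24 -3 5 N
5 12/29 60/113 -30/113 -3096/3277 -3 4 E
6 6/5 30/17 -15/17 -252/85 -4 4 S
7 12/13 60/101 -30/101 -1992/1313 -4 5 W
final -3 5 N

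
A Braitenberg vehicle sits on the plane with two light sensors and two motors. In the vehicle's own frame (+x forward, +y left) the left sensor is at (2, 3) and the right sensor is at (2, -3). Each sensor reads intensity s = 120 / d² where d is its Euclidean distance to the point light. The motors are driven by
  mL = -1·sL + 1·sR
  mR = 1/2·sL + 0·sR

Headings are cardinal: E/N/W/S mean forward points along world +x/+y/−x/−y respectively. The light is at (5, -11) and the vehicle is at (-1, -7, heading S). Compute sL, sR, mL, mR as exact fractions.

left sensor world pos  = (2, -9); dL² = 13
right sensor world pos = (-4, -9); dR² = 85
sL = 120/13 = 120/13
sR = 120/85 = 24/17
mL = -1·sL + 1·sR = -1728/221
mR = 1/2·sL + 0·sR = 60/13

120/13 24/17 -1728/221 60/13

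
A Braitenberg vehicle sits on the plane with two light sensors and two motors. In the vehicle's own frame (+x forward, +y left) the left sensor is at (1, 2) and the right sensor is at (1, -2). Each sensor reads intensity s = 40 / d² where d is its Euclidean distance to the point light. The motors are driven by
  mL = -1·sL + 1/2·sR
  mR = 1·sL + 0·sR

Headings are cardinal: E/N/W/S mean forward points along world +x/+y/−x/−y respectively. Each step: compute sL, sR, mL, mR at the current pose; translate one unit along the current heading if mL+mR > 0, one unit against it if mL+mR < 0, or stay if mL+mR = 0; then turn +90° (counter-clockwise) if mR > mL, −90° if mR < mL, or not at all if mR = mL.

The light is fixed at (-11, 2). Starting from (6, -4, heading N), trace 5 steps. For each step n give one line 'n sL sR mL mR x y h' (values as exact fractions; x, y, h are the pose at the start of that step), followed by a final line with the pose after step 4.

0 4/25 20/193 -522/4825 4/25 6 -4 N
1 8/61 8/53 -180/3233 8/61 6 -3 W
2 1/9 5/29 -13/522 1/9 5 -3 S
3 8/61 40/353 -1604/21533 8/61 5 -4 E
4 4/25 20/193 -522/4825 4/25 6 -4 N
final 6 -3 W

n=0: pose=(6,-4,N); sL=4/25, sR=20/193; mL=-522/4825, mR=4/25; mL+mR=10/193 → advance +1; mR−mL=1294/4825 → turn +1·90°
n=1: pose=(6,-3,W); sL=8/61, sR=8/53; mL=-180/3233, mR=8/61; mL+mR=4/53 → advance +1; mR−mL=604/3233 → turn +1·90°
n=2: pose=(5,-3,S); sL=1/9, sR=5/29; mL=-13/522, mR=1/9; mL+mR=5/58 → advance +1; mR−mL=71/522 → turn +1·90°
n=3: pose=(5,-4,E); sL=8/61, sR=40/353; mL=-1604/21533, mR=8/61; mL+mR=20/353 → advance +1; mR−mL=4428/21533 → turn +1·90°
n=4: pose=(6,-4,N); sL=4/25, sR=20/193; mL=-522/4825, mR=4/25; mL+mR=10/193 → advance +1; mR−mL=1294/4825 → turn +1·90°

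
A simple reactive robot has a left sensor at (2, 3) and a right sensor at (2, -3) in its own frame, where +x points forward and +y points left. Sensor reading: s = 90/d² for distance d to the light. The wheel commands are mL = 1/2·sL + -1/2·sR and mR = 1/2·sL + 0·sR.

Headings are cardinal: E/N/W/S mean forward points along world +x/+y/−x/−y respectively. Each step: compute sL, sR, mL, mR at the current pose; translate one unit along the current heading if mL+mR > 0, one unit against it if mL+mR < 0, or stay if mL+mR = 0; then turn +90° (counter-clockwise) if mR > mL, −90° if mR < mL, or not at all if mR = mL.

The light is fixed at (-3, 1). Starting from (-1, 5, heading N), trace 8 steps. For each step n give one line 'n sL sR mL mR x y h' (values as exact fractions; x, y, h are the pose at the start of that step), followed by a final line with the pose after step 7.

0 90/37 90/61 1080/2257 45/37 -1 5 N
1 45/2 45/32 675/64 45/4 -1 6 W
2 18/5 90/13 -108/65 9/5 -2 6 S
3 45/29 9 -108/29 45/58 -2 5 E
4 2 2 0 1 -3 5 N
5 45/4 45/34 675/136 45/8 -3 6 W
6 90/13 18/5 108/65 45/13 -4 6 S
7 9/5 45 -108/5 9/10 -4 5 E
final -5 5 N

n=0: pose=(-1,5,N); sL=90/37, sR=90/61; mL=1080/2257, mR=45/37; mL+mR=3825/2257 → advance +1; mR−mL=45/61 → turn +1·90°
n=1: pose=(-1,6,W); sL=45/2, sR=45/32; mL=675/64, mR=45/4; mL+mR=1395/64 → advance +1; mR−mL=45/64 → turn +1·90°
n=2: pose=(-2,6,S); sL=18/5, sR=90/13; mL=-108/65, mR=9/5; mL+mR=9/65 → advance +1; mR−mL=45/13 → turn +1·90°
n=3: pose=(-2,5,E); sL=45/29, sR=9; mL=-108/29, mR=45/58; mL+mR=-171/58 → advance -1; mR−mL=9/2 → turn +1·90°
n=4: pose=(-3,5,N); sL=2, sR=2; mL=0, mR=1; mL+mR=1 → advance +1; mR−mL=1 → turn +1·90°
n=5: pose=(-3,6,W); sL=45/4, sR=45/34; mL=675/136, mR=45/8; mL+mR=180/17 → advance +1; mR−mL=45/68 → turn +1·90°
n=6: pose=(-4,6,S); sL=90/13, sR=18/5; mL=108/65, mR=45/13; mL+mR=333/65 → advance +1; mR−mL=9/5 → turn +1·90°
n=7: pose=(-4,5,E); sL=9/5, sR=45; mL=-108/5, mR=9/10; mL+mR=-207/10 → advance -1; mR−mL=45/2 → turn +1·90°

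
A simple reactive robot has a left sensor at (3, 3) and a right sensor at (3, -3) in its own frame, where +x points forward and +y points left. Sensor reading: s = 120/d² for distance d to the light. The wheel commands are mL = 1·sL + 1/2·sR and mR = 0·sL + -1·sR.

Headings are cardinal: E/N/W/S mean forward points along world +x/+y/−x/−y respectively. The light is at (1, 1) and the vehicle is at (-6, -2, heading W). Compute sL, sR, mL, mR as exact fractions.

15/17 6/5 126/85 -6/5

left sensor world pos  = (-9, -5); dL² = 136
right sensor world pos = (-9, 1); dR² = 100
sL = 120/136 = 15/17
sR = 120/100 = 6/5
mL = 1·sL + 1/2·sR = 126/85
mR = 0·sL + -1·sR = -6/5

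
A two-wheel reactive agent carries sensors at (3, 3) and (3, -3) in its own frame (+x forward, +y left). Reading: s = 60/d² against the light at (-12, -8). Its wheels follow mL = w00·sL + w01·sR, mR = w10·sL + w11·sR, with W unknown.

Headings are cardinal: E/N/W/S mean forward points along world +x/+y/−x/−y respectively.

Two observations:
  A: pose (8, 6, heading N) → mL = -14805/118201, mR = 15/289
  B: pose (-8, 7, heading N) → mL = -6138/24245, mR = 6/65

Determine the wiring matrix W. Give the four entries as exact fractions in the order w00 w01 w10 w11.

obs A: pose=(8,6,N) → sL=30/289, sR=30/409, mL=-14805/118201, mR=15/289
obs B: pose=(-8,7,N) → sL=12/65, sR=60/373, mL=-6138/24245, mR=6/65
sensor matrix S = [[30/289, 30/409], [12/65, 60/373]]; det S = 1809216/573156649
solve [mL_A; mL_B] = S·[w00; w01] and [mR_A; mR_B] = S·[w10; w11]:
  w00 = -1/2, w01 = -1, w10 = 1/2, w11 = 0

-1/2 -1 1/2 0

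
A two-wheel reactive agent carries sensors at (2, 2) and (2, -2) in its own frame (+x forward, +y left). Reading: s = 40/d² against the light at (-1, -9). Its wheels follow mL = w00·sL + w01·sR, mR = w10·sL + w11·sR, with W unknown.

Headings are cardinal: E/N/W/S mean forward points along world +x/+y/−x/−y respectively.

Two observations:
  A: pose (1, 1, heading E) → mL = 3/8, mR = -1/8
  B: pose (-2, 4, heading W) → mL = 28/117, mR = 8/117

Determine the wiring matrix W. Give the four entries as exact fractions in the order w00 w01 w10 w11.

obs A: pose=(1,1,E) → sL=1/4, sR=1/2, mL=3/8, mR=-1/8
obs B: pose=(-2,4,W) → sL=4/13, sR=20/117, mL=28/117, mR=8/117
sensor matrix S = [[1/4, 1/2], [4/13, 20/117]]; det S = -1/9
solve [mL_A; mL_B] = S·[w00; w01] and [mR_A; mR_B] = S·[w10; w11]:
  w00 = 1/2, w01 = 1/2, w10 = 1/2, w11 = -1/2

1/2 1/2 1/2 -1/2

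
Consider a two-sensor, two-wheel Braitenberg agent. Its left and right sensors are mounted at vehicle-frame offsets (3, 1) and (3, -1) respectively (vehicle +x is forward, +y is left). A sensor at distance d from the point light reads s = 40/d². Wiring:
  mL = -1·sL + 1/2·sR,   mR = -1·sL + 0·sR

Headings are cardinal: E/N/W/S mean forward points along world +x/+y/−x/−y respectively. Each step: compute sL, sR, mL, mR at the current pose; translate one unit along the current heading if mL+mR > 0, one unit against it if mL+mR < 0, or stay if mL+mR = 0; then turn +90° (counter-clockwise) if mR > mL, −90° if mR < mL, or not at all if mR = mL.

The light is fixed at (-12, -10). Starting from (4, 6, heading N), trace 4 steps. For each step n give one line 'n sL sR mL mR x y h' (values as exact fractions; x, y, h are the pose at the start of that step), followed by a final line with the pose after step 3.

n=0: pose=(4,6,N); sL=20/293, sR=4/65; mL=-714/19045, mR=-20/293; mL+mR=-2014/19045 → advance -1; mR−mL=-2/65 → turn -1·90°
n=1: pose=(4,5,E); sL=40/617, sR=40/557; mL=-9940/343669, mR=-40/617; mL+mR=-32220/343669 → advance -1; mR−mL=-20/557 → turn -1·90°
n=2: pose=(3,5,S); sL=1/10, sR=2/17; mL=-7/170, mR=-1/10; mL+mR=-12/85 → advance -1; mR−mL=-1/17 → turn -1·90°
n=3: pose=(3,6,W); sL=40/369, sR=40/433; mL=-9940/159777, mR=-40/369; mL+mR=-27260/159777 → advance -1; mR−mL=-20/433 → turn -1·90°

0 20/293 4/65 -714/19045 -20/293 4 6 N
1 40/617 40/557 -9940/343669 -40/617 4 5 E
2 1/10 2/17 -7/170 -1/10 3 5 S
3 40/369 40/433 -9940/159777 -40/369 3 6 W
final 4 6 N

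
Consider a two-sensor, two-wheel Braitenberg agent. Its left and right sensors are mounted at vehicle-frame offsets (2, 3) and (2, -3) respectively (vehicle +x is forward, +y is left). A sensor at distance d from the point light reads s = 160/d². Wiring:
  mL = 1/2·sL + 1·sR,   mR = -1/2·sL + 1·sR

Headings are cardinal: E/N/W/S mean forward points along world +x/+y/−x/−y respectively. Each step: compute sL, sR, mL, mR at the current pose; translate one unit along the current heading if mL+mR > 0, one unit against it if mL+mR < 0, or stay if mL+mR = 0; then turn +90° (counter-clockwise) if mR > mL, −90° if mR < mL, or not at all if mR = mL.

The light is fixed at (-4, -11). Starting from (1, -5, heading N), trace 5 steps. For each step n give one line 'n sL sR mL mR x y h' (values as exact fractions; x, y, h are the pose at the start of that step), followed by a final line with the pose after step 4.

0 40/17 5/4 165/68 5/68 1 -5 N
1 160/149 32/13 5808/1937 3728/1937 1 -4 E
2 80/53 80/17 4920/901 3560/901 2 -4 S
3 32/5 160/97 2352/485 -752/485 2 -5 W
4 40/17 5/4 165/68 5/68 1 -5 N
final 1 -4 E

n=0: pose=(1,-5,N); sL=40/17, sR=5/4; mL=165/68, mR=5/68; mL+mR=5/2 → advance +1; mR−mL=-40/17 → turn -1·90°
n=1: pose=(1,-4,E); sL=160/149, sR=32/13; mL=5808/1937, mR=3728/1937; mL+mR=64/13 → advance +1; mR−mL=-160/149 → turn -1·90°
n=2: pose=(2,-4,S); sL=80/53, sR=80/17; mL=4920/901, mR=3560/901; mL+mR=160/17 → advance +1; mR−mL=-80/53 → turn -1·90°
n=3: pose=(2,-5,W); sL=32/5, sR=160/97; mL=2352/485, mR=-752/485; mL+mR=320/97 → advance +1; mR−mL=-32/5 → turn -1·90°
n=4: pose=(1,-5,N); sL=40/17, sR=5/4; mL=165/68, mR=5/68; mL+mR=5/2 → advance +1; mR−mL=-40/17 → turn -1·90°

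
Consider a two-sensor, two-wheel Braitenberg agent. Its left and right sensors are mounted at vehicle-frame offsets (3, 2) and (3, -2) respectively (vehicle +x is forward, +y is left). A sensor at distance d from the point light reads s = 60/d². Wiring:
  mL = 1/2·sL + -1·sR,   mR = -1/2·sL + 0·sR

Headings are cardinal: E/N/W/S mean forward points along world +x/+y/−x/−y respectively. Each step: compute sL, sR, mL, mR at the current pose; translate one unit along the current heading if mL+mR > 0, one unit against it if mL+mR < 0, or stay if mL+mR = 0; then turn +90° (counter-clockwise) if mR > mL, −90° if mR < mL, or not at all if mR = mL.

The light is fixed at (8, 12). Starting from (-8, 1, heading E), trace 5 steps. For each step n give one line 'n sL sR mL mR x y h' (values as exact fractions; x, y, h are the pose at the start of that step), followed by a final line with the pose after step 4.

0 6/25 30/169 -243/4225 -3/25 -8 1 E
1 60/421 60/557 -8550/234497 -30/421 -9 1 S
2 15/136 15/116 -585/7888 -15/272 -9 2 W
3 12/73 60/493 -1422/35989 -6/73 -8 2 S
4 30/241 6/41 -831/9881 -15/241 -8 3 W
final -7 3 S

n=0: pose=(-8,1,E); sL=6/25, sR=30/169; mL=-243/4225, mR=-3/25; mL+mR=-30/169 → advance -1; mR−mL=-264/4225 → turn -1·90°
n=1: pose=(-9,1,S); sL=60/421, sR=60/557; mL=-8550/234497, mR=-30/421; mL+mR=-60/557 → advance -1; mR−mL=-8160/234497 → turn -1·90°
n=2: pose=(-9,2,W); sL=15/136, sR=15/116; mL=-585/7888, mR=-15/272; mL+mR=-15/116 → advance -1; mR−mL=75/3944 → turn +1·90°
n=3: pose=(-8,2,S); sL=12/73, sR=60/493; mL=-1422/35989, mR=-6/73; mL+mR=-60/493 → advance -1; mR−mL=-1536/35989 → turn -1·90°
n=4: pose=(-8,3,W); sL=30/241, sR=6/41; mL=-831/9881, mR=-15/241; mL+mR=-6/41 → advance -1; mR−mL=216/9881 → turn +1·90°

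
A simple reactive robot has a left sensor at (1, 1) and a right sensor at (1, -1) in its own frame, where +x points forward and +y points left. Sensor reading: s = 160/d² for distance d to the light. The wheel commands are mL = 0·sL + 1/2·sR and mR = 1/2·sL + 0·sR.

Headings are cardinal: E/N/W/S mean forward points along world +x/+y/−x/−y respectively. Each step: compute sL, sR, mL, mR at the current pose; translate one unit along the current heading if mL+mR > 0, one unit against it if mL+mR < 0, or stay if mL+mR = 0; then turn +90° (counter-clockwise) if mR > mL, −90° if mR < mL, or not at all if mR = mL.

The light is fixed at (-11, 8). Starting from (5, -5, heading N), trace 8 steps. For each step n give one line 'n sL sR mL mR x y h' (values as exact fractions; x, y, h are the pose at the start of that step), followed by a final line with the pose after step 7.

0 160/369 160/433 80/433 80/369 5 -5 N
1 80/197 80/173 40/173 40/197 5 -4 W
2 160/317 160/377 80/377 80/317 4 -4 N
3 8/17 20/37 10/37 4/17 4 -3 W
4 160/269 32/65 16/65 80/269 3 -3 N
5 16/29 16/25 8/25 8/29 3 -2 W
6 32/45 160/277 80/277 16/45 2 -2 N
7 40/61 10/13 5/13 20/61 2 -1 W
final 1 -1 N

n=0: pose=(5,-5,N); sL=160/369, sR=160/433; mL=80/433, mR=80/369; mL+mR=64160/159777 → advance +1; mR−mL=5120/159777 → turn +1·90°
n=1: pose=(5,-4,W); sL=80/197, sR=80/173; mL=40/173, mR=40/197; mL+mR=14800/34081 → advance +1; mR−mL=-960/34081 → turn -1·90°
n=2: pose=(4,-4,N); sL=160/317, sR=160/377; mL=80/377, mR=80/317; mL+mR=55520/119509 → advance +1; mR−mL=4800/119509 → turn +1·90°
n=3: pose=(4,-3,W); sL=8/17, sR=20/37; mL=10/37, mR=4/17; mL+mR=318/629 → advance +1; mR−mL=-22/629 → turn -1·90°
n=4: pose=(3,-3,N); sL=160/269, sR=32/65; mL=16/65, mR=80/269; mL+mR=9504/17485 → advance +1; mR−mL=896/17485 → turn +1·90°
n=5: pose=(3,-2,W); sL=16/29, sR=16/25; mL=8/25, mR=8/29; mL+mR=432/725 → advance +1; mR−mL=-32/725 → turn -1·90°
n=6: pose=(2,-2,N); sL=32/45, sR=160/277; mL=80/277, mR=16/45; mL+mR=8032/12465 → advance +1; mR−mL=832/12465 → turn +1·90°
n=7: pose=(2,-1,W); sL=40/61, sR=10/13; mL=5/13, mR=20/61; mL+mR=565/793 → advance +1; mR−mL=-45/793 → turn -1·90°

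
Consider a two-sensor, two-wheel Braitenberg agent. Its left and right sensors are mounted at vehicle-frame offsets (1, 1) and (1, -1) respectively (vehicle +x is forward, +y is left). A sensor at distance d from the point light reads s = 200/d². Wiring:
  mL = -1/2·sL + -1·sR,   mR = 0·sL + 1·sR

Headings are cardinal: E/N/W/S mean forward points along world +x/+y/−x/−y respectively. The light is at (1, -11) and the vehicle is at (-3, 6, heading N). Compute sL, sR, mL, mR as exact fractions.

left sensor world pos  = (-4, 7); dL² = 349
right sensor world pos = (-2, 7); dR² = 333
sL = 200/349 = 200/349
sR = 200/333 = 200/333
mL = -1/2·sL + -1·sR = -103100/116217
mR = 0·sL + 1·sR = 200/333

200/349 200/333 -103100/116217 200/333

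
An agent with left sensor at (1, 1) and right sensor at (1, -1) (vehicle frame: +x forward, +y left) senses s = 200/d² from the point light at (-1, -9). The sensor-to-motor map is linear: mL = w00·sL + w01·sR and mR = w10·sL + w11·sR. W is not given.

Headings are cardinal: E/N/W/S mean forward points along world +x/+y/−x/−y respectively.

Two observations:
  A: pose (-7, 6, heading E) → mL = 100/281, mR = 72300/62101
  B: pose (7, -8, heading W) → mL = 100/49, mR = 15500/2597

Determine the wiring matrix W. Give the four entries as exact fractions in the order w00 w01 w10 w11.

obs A: pose=(-7,6,E) → sL=200/281, sR=200/221, mL=100/281, mR=72300/62101
obs B: pose=(7,-8,W) → sL=200/49, sR=200/53, mL=100/49, mR=15500/2597
sensor matrix S = [[200/281, 200/221], [200/49, 200/53]]; det S = -162560000/161276297
solve [mL_A; mL_B] = S·[w00; w01] and [mR_A; mR_B] = S·[w10; w11]:
  w00 = 1/2, w01 = 0, w10 = 1, w11 = 1/2

1/2 0 1 1/2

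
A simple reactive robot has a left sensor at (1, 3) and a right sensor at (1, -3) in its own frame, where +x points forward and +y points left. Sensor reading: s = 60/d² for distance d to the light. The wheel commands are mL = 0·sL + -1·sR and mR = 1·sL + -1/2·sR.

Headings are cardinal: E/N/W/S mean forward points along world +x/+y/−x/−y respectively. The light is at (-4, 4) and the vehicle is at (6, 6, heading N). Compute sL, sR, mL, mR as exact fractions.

left sensor world pos  = (3, 7); dL² = 58
right sensor world pos = (9, 7); dR² = 178
sL = 60/58 = 30/29
sR = 60/178 = 30/89
mL = 0·sL + -1·sR = -30/89
mR = 1·sL + -1/2·sR = 2235/2581

30/29 30/89 -30/89 2235/2581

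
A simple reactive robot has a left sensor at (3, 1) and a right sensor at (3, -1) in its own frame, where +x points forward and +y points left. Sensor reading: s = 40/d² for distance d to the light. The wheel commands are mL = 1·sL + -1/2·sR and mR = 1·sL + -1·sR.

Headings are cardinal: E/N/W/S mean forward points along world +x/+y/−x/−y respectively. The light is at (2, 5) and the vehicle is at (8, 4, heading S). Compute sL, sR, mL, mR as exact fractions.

8/13 40/41 68/533 -192/533

left sensor world pos  = (9, 1); dL² = 65
right sensor world pos = (7, 1); dR² = 41
sL = 40/65 = 8/13
sR = 40/41 = 40/41
mL = 1·sL + -1/2·sR = 68/533
mR = 1·sL + -1·sR = -192/533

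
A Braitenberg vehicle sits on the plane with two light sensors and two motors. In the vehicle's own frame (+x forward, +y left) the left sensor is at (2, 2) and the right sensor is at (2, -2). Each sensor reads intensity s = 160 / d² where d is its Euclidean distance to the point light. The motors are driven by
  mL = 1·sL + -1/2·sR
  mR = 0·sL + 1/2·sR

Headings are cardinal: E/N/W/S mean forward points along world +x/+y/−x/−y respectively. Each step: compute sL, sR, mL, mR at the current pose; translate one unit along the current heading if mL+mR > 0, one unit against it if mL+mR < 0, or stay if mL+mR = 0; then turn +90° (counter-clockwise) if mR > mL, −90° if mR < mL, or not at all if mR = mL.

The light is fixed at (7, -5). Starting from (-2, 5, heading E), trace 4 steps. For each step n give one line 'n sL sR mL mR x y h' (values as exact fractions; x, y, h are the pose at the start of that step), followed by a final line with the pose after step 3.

0 160/193 160/113 2640/21809 80/113 -2 5 E
1 40/61 8/9 116/549 4/9 -1 5 N
2 160/181 160/269 28560/48689 80/269 -1 6 W
3 16/29 80/109 584/3161 40/109 -2 6 N
final -2 7 W

n=0: pose=(-2,5,E); sL=160/193, sR=160/113; mL=2640/21809, mR=80/113; mL+mR=160/193 → advance +1; mR−mL=12800/21809 → turn +1·90°
n=1: pose=(-1,5,N); sL=40/61, sR=8/9; mL=116/549, mR=4/9; mL+mR=40/61 → advance +1; mR−mL=128/549 → turn +1·90°
n=2: pose=(-1,6,W); sL=160/181, sR=160/269; mL=28560/48689, mR=80/269; mL+mR=160/181 → advance +1; mR−mL=-14080/48689 → turn -1·90°
n=3: pose=(-2,6,N); sL=16/29, sR=80/109; mL=584/3161, mR=40/109; mL+mR=16/29 → advance +1; mR−mL=576/3161 → turn +1·90°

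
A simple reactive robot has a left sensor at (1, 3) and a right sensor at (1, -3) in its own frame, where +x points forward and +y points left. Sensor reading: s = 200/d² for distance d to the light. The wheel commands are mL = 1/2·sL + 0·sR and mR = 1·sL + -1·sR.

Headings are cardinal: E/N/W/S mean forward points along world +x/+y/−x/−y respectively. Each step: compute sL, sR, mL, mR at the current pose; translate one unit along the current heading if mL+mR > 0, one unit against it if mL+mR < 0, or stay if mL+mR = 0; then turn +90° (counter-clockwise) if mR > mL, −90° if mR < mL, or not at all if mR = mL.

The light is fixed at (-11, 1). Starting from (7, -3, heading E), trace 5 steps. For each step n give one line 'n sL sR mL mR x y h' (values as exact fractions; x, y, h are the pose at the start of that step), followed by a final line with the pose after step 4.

0 100/181 20/41 50/181 480/7421 7 -3 E
1 200/509 200/281 100/509 -45600/143029 8 -3 S
2 5/9 50/81 5/18 -5/81 8 -2 W
3 200/229 40/89 100/229 8640/20381 7 -2 N
4 100/181 100/193 50/181 1200/34933 7 -1 E
final 8 -1 S

n=0: pose=(7,-3,E); sL=100/181, sR=20/41; mL=50/181, mR=480/7421; mL+mR=2530/7421 → advance +1; mR−mL=-1570/7421 → turn -1·90°
n=1: pose=(8,-3,S); sL=200/509, sR=200/281; mL=100/509, mR=-45600/143029; mL+mR=-17500/143029 → advance -1; mR−mL=-73700/143029 → turn -1·90°
n=2: pose=(8,-2,W); sL=5/9, sR=50/81; mL=5/18, mR=-5/81; mL+mR=35/162 → advance +1; mR−mL=-55/162 → turn -1·90°
n=3: pose=(7,-2,N); sL=200/229, sR=40/89; mL=100/229, mR=8640/20381; mL+mR=17540/20381 → advance +1; mR−mL=-260/20381 → turn -1·90°
n=4: pose=(7,-1,E); sL=100/181, sR=100/193; mL=50/181, mR=1200/34933; mL+mR=10850/34933 → advance +1; mR−mL=-8450/34933 → turn -1·90°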